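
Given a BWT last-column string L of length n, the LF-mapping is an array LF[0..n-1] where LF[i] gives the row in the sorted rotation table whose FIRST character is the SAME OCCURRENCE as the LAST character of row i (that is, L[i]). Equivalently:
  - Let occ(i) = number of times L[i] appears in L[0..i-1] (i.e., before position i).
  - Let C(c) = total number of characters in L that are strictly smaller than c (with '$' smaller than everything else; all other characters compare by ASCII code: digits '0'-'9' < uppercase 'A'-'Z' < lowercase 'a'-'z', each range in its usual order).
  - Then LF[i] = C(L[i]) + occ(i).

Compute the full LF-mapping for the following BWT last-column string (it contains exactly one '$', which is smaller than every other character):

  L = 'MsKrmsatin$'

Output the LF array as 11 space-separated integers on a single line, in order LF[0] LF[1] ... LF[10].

Char counts: '$':1, 'K':1, 'M':1, 'a':1, 'i':1, 'm':1, 'n':1, 'r':1, 's':2, 't':1
C (first-col start): C('$')=0, C('K')=1, C('M')=2, C('a')=3, C('i')=4, C('m')=5, C('n')=6, C('r')=7, C('s')=8, C('t')=10
L[0]='M': occ=0, LF[0]=C('M')+0=2+0=2
L[1]='s': occ=0, LF[1]=C('s')+0=8+0=8
L[2]='K': occ=0, LF[2]=C('K')+0=1+0=1
L[3]='r': occ=0, LF[3]=C('r')+0=7+0=7
L[4]='m': occ=0, LF[4]=C('m')+0=5+0=5
L[5]='s': occ=1, LF[5]=C('s')+1=8+1=9
L[6]='a': occ=0, LF[6]=C('a')+0=3+0=3
L[7]='t': occ=0, LF[7]=C('t')+0=10+0=10
L[8]='i': occ=0, LF[8]=C('i')+0=4+0=4
L[9]='n': occ=0, LF[9]=C('n')+0=6+0=6
L[10]='$': occ=0, LF[10]=C('$')+0=0+0=0

Answer: 2 8 1 7 5 9 3 10 4 6 0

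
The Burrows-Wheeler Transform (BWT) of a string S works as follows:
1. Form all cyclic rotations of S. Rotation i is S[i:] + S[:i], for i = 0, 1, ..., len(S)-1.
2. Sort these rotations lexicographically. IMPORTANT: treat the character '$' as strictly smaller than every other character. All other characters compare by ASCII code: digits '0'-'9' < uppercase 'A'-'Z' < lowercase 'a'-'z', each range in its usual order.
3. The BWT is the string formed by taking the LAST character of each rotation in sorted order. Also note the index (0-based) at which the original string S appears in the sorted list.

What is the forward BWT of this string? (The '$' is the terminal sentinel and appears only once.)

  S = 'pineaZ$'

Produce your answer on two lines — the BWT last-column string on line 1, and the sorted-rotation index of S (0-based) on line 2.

All 7 rotations (rotation i = S[i:]+S[:i]):
  rot[0] = pineaZ$
  rot[1] = ineaZ$p
  rot[2] = neaZ$pi
  rot[3] = eaZ$pin
  rot[4] = aZ$pine
  rot[5] = Z$pinea
  rot[6] = $pineaZ
Sorted (with $ < everything):
  sorted[0] = $pineaZ  (last char: 'Z')
  sorted[1] = Z$pinea  (last char: 'a')
  sorted[2] = aZ$pine  (last char: 'e')
  sorted[3] = eaZ$pin  (last char: 'n')
  sorted[4] = ineaZ$p  (last char: 'p')
  sorted[5] = neaZ$pi  (last char: 'i')
  sorted[6] = pineaZ$  (last char: '$')
Last column: Zaenpi$
Original string S is at sorted index 6

Answer: Zaenpi$
6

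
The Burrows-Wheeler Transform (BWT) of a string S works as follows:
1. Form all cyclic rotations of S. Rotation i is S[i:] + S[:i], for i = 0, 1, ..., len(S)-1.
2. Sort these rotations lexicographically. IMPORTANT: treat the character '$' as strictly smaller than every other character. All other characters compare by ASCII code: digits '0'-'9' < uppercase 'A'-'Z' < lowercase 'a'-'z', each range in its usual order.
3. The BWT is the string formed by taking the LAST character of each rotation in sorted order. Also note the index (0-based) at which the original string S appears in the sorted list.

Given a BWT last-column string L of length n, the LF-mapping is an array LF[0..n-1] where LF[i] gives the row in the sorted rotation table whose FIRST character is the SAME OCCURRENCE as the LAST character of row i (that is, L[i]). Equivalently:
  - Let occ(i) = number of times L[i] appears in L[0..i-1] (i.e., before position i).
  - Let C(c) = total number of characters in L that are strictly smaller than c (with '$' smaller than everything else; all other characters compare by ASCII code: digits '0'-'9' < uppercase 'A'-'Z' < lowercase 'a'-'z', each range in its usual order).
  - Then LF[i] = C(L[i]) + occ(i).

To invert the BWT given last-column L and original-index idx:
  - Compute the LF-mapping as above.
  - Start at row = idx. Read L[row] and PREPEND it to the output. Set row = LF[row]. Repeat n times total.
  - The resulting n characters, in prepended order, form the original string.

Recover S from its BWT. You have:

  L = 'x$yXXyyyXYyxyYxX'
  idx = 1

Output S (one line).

Answer: XXxyYxyyXXyyYyx$

Derivation:
LF mapping: 7 0 10 1 2 11 12 13 3 5 14 8 15 6 9 4
Walk LF starting at row 1, prepending L[row]:
  step 1: row=1, L[1]='$', prepend. Next row=LF[1]=0
  step 2: row=0, L[0]='x', prepend. Next row=LF[0]=7
  step 3: row=7, L[7]='y', prepend. Next row=LF[7]=13
  step 4: row=13, L[13]='Y', prepend. Next row=LF[13]=6
  step 5: row=6, L[6]='y', prepend. Next row=LF[6]=12
  step 6: row=12, L[12]='y', prepend. Next row=LF[12]=15
  step 7: row=15, L[15]='X', prepend. Next row=LF[15]=4
  step 8: row=4, L[4]='X', prepend. Next row=LF[4]=2
  step 9: row=2, L[2]='y', prepend. Next row=LF[2]=10
  step 10: row=10, L[10]='y', prepend. Next row=LF[10]=14
  step 11: row=14, L[14]='x', prepend. Next row=LF[14]=9
  step 12: row=9, L[9]='Y', prepend. Next row=LF[9]=5
  step 13: row=5, L[5]='y', prepend. Next row=LF[5]=11
  step 14: row=11, L[11]='x', prepend. Next row=LF[11]=8
  step 15: row=8, L[8]='X', prepend. Next row=LF[8]=3
  step 16: row=3, L[3]='X', prepend. Next row=LF[3]=1
Reversed output: XXxyYxyyXXyyYyx$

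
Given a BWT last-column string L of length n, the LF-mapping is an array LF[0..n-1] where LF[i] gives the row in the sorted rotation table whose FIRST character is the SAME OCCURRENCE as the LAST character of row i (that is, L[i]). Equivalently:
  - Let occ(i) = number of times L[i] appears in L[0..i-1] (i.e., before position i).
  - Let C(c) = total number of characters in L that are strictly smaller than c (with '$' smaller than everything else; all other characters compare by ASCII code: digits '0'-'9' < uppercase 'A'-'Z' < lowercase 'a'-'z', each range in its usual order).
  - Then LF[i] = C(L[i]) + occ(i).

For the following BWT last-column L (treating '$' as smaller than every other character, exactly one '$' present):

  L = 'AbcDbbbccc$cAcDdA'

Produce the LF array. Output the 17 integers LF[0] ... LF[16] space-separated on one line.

Answer: 1 6 10 4 7 8 9 11 12 13 0 14 2 15 5 16 3

Derivation:
Char counts: '$':1, 'A':3, 'D':2, 'b':4, 'c':6, 'd':1
C (first-col start): C('$')=0, C('A')=1, C('D')=4, C('b')=6, C('c')=10, C('d')=16
L[0]='A': occ=0, LF[0]=C('A')+0=1+0=1
L[1]='b': occ=0, LF[1]=C('b')+0=6+0=6
L[2]='c': occ=0, LF[2]=C('c')+0=10+0=10
L[3]='D': occ=0, LF[3]=C('D')+0=4+0=4
L[4]='b': occ=1, LF[4]=C('b')+1=6+1=7
L[5]='b': occ=2, LF[5]=C('b')+2=6+2=8
L[6]='b': occ=3, LF[6]=C('b')+3=6+3=9
L[7]='c': occ=1, LF[7]=C('c')+1=10+1=11
L[8]='c': occ=2, LF[8]=C('c')+2=10+2=12
L[9]='c': occ=3, LF[9]=C('c')+3=10+3=13
L[10]='$': occ=0, LF[10]=C('$')+0=0+0=0
L[11]='c': occ=4, LF[11]=C('c')+4=10+4=14
L[12]='A': occ=1, LF[12]=C('A')+1=1+1=2
L[13]='c': occ=5, LF[13]=C('c')+5=10+5=15
L[14]='D': occ=1, LF[14]=C('D')+1=4+1=5
L[15]='d': occ=0, LF[15]=C('d')+0=16+0=16
L[16]='A': occ=2, LF[16]=C('A')+2=1+2=3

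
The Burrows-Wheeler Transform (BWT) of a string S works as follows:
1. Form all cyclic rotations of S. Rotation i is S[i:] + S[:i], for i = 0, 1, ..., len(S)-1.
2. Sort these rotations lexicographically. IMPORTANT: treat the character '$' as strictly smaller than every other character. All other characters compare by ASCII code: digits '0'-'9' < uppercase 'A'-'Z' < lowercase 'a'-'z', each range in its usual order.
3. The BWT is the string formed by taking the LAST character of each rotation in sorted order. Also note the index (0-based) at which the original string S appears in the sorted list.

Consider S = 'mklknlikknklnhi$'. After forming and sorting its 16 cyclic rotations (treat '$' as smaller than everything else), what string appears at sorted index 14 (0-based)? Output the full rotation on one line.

All 16 rotations (rotation i = S[i:]+S[:i]):
  rot[0] = mklknlikknklnhi$
  rot[1] = klknlikknklnhi$m
  rot[2] = lknlikknklnhi$mk
  rot[3] = knlikknklnhi$mkl
  rot[4] = nlikknklnhi$mklk
  rot[5] = likknklnhi$mklkn
  rot[6] = ikknklnhi$mklknl
  rot[7] = kknklnhi$mklknli
  rot[8] = knklnhi$mklknlik
  rot[9] = nklnhi$mklknlikk
  rot[10] = klnhi$mklknlikkn
  rot[11] = lnhi$mklknlikknk
  rot[12] = nhi$mklknlikknkl
  rot[13] = hi$mklknlikknkln
  rot[14] = i$mklknlikknklnh
  rot[15] = $mklknlikknklnhi
Sorted (with $ < everything):
  sorted[0] = $mklknlikknklnhi
  sorted[1] = hi$mklknlikknkln
  sorted[2] = i$mklknlikknklnh
  sorted[3] = ikknklnhi$mklknl
  sorted[4] = kknklnhi$mklknli
  sorted[5] = klknlikknklnhi$m
  sorted[6] = klnhi$mklknlikkn
  sorted[7] = knklnhi$mklknlik
  sorted[8] = knlikknklnhi$mkl
  sorted[9] = likknklnhi$mklkn
  sorted[10] = lknlikknklnhi$mk
  sorted[11] = lnhi$mklknlikknk
  sorted[12] = mklknlikknklnhi$
  sorted[13] = nhi$mklknlikknkl
  sorted[14] = nklnhi$mklknlikk
  sorted[15] = nlikknklnhi$mklk
sorted[14] = nklnhi$mklknlikk

Answer: nklnhi$mklknlikk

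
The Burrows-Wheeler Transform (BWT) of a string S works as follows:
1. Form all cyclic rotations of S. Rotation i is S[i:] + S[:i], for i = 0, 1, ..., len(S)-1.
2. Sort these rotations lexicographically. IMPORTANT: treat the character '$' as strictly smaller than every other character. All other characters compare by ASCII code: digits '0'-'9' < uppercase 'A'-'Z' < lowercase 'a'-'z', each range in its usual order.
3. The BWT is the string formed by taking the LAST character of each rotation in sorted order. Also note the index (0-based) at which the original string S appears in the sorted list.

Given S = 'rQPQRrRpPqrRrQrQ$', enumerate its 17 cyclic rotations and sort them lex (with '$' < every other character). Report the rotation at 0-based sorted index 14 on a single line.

All 17 rotations (rotation i = S[i:]+S[:i]):
  rot[0] = rQPQRrRpPqrRrQrQ$
  rot[1] = QPQRrRpPqrRrQrQ$r
  rot[2] = PQRrRpPqrRrQrQ$rQ
  rot[3] = QRrRpPqrRrQrQ$rQP
  rot[4] = RrRpPqrRrQrQ$rQPQ
  rot[5] = rRpPqrRrQrQ$rQPQR
  rot[6] = RpPqrRrQrQ$rQPQRr
  rot[7] = pPqrRrQrQ$rQPQRrR
  rot[8] = PqrRrQrQ$rQPQRrRp
  rot[9] = qrRrQrQ$rQPQRrRpP
  rot[10] = rRrQrQ$rQPQRrRpPq
  rot[11] = RrQrQ$rQPQRrRpPqr
  rot[12] = rQrQ$rQPQRrRpPqrR
  rot[13] = QrQ$rQPQRrRpPqrRr
  rot[14] = rQ$rQPQRrRpPqrRrQ
  rot[15] = Q$rQPQRrRpPqrRrQr
  rot[16] = $rQPQRrRpPqrRrQrQ
Sorted (with $ < everything):
  sorted[0] = $rQPQRrRpPqrRrQrQ
  sorted[1] = PQRrRpPqrRrQrQ$rQ
  sorted[2] = PqrRrQrQ$rQPQRrRp
  sorted[3] = Q$rQPQRrRpPqrRrQr
  sorted[4] = QPQRrRpPqrRrQrQ$r
  sorted[5] = QRrRpPqrRrQrQ$rQP
  sorted[6] = QrQ$rQPQRrRpPqrRr
  sorted[7] = RpPqrRrQrQ$rQPQRr
  sorted[8] = RrQrQ$rQPQRrRpPqr
  sorted[9] = RrRpPqrRrQrQ$rQPQ
  sorted[10] = pPqrRrQrQ$rQPQRrR
  sorted[11] = qrRrQrQ$rQPQRrRpP
  sorted[12] = rQ$rQPQRrRpPqrRrQ
  sorted[13] = rQPQRrRpPqrRrQrQ$
  sorted[14] = rQrQ$rQPQRrRpPqrR
  sorted[15] = rRpPqrRrQrQ$rQPQR
  sorted[16] = rRrQrQ$rQPQRrRpPq
sorted[14] = rQrQ$rQPQRrRpPqrR

Answer: rQrQ$rQPQRrRpPqrR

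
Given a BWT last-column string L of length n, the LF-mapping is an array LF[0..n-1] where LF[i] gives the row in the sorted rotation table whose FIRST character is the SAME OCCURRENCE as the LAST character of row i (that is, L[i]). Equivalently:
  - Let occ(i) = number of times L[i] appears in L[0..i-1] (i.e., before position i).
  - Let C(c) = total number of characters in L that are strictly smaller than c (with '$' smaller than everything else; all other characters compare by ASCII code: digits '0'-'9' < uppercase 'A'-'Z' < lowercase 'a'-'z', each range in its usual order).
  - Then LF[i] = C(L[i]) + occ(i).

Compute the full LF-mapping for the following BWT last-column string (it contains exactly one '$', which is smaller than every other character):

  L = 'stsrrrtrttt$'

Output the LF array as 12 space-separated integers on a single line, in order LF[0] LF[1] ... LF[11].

Char counts: '$':1, 'r':4, 's':2, 't':5
C (first-col start): C('$')=0, C('r')=1, C('s')=5, C('t')=7
L[0]='s': occ=0, LF[0]=C('s')+0=5+0=5
L[1]='t': occ=0, LF[1]=C('t')+0=7+0=7
L[2]='s': occ=1, LF[2]=C('s')+1=5+1=6
L[3]='r': occ=0, LF[3]=C('r')+0=1+0=1
L[4]='r': occ=1, LF[4]=C('r')+1=1+1=2
L[5]='r': occ=2, LF[5]=C('r')+2=1+2=3
L[6]='t': occ=1, LF[6]=C('t')+1=7+1=8
L[7]='r': occ=3, LF[7]=C('r')+3=1+3=4
L[8]='t': occ=2, LF[8]=C('t')+2=7+2=9
L[9]='t': occ=3, LF[9]=C('t')+3=7+3=10
L[10]='t': occ=4, LF[10]=C('t')+4=7+4=11
L[11]='$': occ=0, LF[11]=C('$')+0=0+0=0

Answer: 5 7 6 1 2 3 8 4 9 10 11 0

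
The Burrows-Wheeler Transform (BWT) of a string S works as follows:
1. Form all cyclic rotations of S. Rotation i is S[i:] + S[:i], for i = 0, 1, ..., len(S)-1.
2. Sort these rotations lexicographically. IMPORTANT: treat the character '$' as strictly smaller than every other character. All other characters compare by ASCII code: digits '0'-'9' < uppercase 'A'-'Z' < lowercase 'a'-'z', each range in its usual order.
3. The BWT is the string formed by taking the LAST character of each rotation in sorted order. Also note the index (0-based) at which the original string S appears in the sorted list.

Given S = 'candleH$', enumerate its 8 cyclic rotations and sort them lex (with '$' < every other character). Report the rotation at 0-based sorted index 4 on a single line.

All 8 rotations (rotation i = S[i:]+S[:i]):
  rot[0] = candleH$
  rot[1] = andleH$c
  rot[2] = ndleH$ca
  rot[3] = dleH$can
  rot[4] = leH$cand
  rot[5] = eH$candl
  rot[6] = H$candle
  rot[7] = $candleH
Sorted (with $ < everything):
  sorted[0] = $candleH
  sorted[1] = H$candle
  sorted[2] = andleH$c
  sorted[3] = candleH$
  sorted[4] = dleH$can
  sorted[5] = eH$candl
  sorted[6] = leH$cand
  sorted[7] = ndleH$ca
sorted[4] = dleH$can

Answer: dleH$can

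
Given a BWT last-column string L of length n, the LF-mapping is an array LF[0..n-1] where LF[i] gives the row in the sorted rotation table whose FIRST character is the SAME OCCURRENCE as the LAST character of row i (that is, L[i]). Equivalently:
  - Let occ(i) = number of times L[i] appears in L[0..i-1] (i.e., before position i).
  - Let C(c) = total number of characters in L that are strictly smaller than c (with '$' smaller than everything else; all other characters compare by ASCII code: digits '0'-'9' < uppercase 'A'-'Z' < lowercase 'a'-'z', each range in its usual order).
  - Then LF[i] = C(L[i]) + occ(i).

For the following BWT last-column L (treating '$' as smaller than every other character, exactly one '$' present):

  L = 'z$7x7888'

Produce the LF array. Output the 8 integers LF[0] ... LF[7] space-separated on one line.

Answer: 7 0 1 6 2 3 4 5

Derivation:
Char counts: '$':1, '7':2, '8':3, 'x':1, 'z':1
C (first-col start): C('$')=0, C('7')=1, C('8')=3, C('x')=6, C('z')=7
L[0]='z': occ=0, LF[0]=C('z')+0=7+0=7
L[1]='$': occ=0, LF[1]=C('$')+0=0+0=0
L[2]='7': occ=0, LF[2]=C('7')+0=1+0=1
L[3]='x': occ=0, LF[3]=C('x')+0=6+0=6
L[4]='7': occ=1, LF[4]=C('7')+1=1+1=2
L[5]='8': occ=0, LF[5]=C('8')+0=3+0=3
L[6]='8': occ=1, LF[6]=C('8')+1=3+1=4
L[7]='8': occ=2, LF[7]=C('8')+2=3+2=5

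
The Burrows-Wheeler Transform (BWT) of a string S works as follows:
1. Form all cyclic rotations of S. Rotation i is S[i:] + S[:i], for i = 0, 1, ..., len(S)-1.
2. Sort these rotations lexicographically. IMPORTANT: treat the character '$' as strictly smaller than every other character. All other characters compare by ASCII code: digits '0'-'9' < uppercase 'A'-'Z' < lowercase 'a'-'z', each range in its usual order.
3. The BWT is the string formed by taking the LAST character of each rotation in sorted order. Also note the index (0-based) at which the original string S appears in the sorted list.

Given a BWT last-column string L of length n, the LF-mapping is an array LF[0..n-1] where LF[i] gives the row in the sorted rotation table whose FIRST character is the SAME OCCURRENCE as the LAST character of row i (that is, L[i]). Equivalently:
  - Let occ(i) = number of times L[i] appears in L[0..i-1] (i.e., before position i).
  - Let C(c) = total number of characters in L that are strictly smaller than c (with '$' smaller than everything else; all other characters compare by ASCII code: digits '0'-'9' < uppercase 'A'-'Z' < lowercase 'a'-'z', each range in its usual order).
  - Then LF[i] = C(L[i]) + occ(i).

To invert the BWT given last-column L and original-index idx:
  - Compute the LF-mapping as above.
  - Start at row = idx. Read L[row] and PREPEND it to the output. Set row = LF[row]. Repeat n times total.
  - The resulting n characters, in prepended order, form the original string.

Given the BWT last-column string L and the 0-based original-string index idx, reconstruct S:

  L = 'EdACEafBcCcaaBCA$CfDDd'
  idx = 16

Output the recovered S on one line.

Answer: cCcDfCDdfdAAaEBaCBCaE$

Derivation:
LF mapping: 11 18 1 5 12 13 20 3 16 6 17 14 15 4 7 2 0 8 21 9 10 19
Walk LF starting at row 16, prepending L[row]:
  step 1: row=16, L[16]='$', prepend. Next row=LF[16]=0
  step 2: row=0, L[0]='E', prepend. Next row=LF[0]=11
  step 3: row=11, L[11]='a', prepend. Next row=LF[11]=14
  step 4: row=14, L[14]='C', prepend. Next row=LF[14]=7
  step 5: row=7, L[7]='B', prepend. Next row=LF[7]=3
  step 6: row=3, L[3]='C', prepend. Next row=LF[3]=5
  step 7: row=5, L[5]='a', prepend. Next row=LF[5]=13
  step 8: row=13, L[13]='B', prepend. Next row=LF[13]=4
  step 9: row=4, L[4]='E', prepend. Next row=LF[4]=12
  step 10: row=12, L[12]='a', prepend. Next row=LF[12]=15
  step 11: row=15, L[15]='A', prepend. Next row=LF[15]=2
  step 12: row=2, L[2]='A', prepend. Next row=LF[2]=1
  step 13: row=1, L[1]='d', prepend. Next row=LF[1]=18
  step 14: row=18, L[18]='f', prepend. Next row=LF[18]=21
  step 15: row=21, L[21]='d', prepend. Next row=LF[21]=19
  step 16: row=19, L[19]='D', prepend. Next row=LF[19]=9
  step 17: row=9, L[9]='C', prepend. Next row=LF[9]=6
  step 18: row=6, L[6]='f', prepend. Next row=LF[6]=20
  step 19: row=20, L[20]='D', prepend. Next row=LF[20]=10
  step 20: row=10, L[10]='c', prepend. Next row=LF[10]=17
  step 21: row=17, L[17]='C', prepend. Next row=LF[17]=8
  step 22: row=8, L[8]='c', prepend. Next row=LF[8]=16
Reversed output: cCcDfCDdfdAAaEBaCBCaE$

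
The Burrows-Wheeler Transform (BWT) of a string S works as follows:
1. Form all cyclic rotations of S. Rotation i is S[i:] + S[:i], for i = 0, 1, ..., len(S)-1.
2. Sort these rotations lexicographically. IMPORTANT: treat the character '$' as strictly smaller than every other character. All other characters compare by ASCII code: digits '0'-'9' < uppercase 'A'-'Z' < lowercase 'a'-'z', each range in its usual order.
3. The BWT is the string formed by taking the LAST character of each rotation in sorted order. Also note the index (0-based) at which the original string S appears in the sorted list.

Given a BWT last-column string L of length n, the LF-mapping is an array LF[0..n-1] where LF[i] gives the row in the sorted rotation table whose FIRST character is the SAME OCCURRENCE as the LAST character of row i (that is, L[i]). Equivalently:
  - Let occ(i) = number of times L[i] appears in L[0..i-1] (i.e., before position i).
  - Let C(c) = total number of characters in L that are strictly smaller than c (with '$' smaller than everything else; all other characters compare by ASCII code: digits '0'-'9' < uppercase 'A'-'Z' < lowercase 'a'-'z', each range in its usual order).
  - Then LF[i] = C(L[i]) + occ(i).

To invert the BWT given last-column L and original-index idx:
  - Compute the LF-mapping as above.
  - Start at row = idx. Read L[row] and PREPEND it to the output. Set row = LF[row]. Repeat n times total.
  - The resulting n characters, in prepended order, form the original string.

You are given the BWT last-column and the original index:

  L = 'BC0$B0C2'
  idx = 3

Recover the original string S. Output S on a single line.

Answer: 2CC00BB$

Derivation:
LF mapping: 4 6 1 0 5 2 7 3
Walk LF starting at row 3, prepending L[row]:
  step 1: row=3, L[3]='$', prepend. Next row=LF[3]=0
  step 2: row=0, L[0]='B', prepend. Next row=LF[0]=4
  step 3: row=4, L[4]='B', prepend. Next row=LF[4]=5
  step 4: row=5, L[5]='0', prepend. Next row=LF[5]=2
  step 5: row=2, L[2]='0', prepend. Next row=LF[2]=1
  step 6: row=1, L[1]='C', prepend. Next row=LF[1]=6
  step 7: row=6, L[6]='C', prepend. Next row=LF[6]=7
  step 8: row=7, L[7]='2', prepend. Next row=LF[7]=3
Reversed output: 2CC00BB$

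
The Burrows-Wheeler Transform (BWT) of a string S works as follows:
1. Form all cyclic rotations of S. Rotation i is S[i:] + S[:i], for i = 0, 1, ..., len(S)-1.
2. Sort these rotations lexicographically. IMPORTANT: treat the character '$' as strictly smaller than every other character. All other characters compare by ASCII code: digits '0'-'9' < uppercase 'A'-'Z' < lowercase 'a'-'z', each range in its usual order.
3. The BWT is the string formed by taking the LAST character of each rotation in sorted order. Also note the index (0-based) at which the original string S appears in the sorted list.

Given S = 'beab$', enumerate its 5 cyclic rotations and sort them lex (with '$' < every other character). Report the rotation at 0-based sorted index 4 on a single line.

All 5 rotations (rotation i = S[i:]+S[:i]):
  rot[0] = beab$
  rot[1] = eab$b
  rot[2] = ab$be
  rot[3] = b$bea
  rot[4] = $beab
Sorted (with $ < everything):
  sorted[0] = $beab
  sorted[1] = ab$be
  sorted[2] = b$bea
  sorted[3] = beab$
  sorted[4] = eab$b
sorted[4] = eab$b

Answer: eab$b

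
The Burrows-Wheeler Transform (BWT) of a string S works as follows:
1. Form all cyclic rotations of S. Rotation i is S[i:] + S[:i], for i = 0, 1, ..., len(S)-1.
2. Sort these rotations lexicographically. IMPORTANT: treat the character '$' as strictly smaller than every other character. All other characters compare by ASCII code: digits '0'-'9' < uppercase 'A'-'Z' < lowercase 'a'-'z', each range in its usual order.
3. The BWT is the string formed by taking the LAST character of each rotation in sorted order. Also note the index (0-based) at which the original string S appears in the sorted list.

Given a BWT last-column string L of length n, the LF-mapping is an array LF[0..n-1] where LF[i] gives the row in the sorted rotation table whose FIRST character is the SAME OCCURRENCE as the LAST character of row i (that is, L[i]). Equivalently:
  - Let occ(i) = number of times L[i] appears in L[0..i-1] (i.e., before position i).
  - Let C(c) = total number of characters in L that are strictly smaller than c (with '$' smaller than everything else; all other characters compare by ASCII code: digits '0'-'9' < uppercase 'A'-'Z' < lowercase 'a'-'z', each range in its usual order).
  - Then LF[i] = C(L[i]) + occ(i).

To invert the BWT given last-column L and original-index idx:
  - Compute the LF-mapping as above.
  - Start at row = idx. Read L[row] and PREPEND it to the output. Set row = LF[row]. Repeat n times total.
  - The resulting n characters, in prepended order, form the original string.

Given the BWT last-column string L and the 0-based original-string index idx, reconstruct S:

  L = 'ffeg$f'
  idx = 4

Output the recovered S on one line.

Answer: fgfef$

Derivation:
LF mapping: 2 3 1 5 0 4
Walk LF starting at row 4, prepending L[row]:
  step 1: row=4, L[4]='$', prepend. Next row=LF[4]=0
  step 2: row=0, L[0]='f', prepend. Next row=LF[0]=2
  step 3: row=2, L[2]='e', prepend. Next row=LF[2]=1
  step 4: row=1, L[1]='f', prepend. Next row=LF[1]=3
  step 5: row=3, L[3]='g', prepend. Next row=LF[3]=5
  step 6: row=5, L[5]='f', prepend. Next row=LF[5]=4
Reversed output: fgfef$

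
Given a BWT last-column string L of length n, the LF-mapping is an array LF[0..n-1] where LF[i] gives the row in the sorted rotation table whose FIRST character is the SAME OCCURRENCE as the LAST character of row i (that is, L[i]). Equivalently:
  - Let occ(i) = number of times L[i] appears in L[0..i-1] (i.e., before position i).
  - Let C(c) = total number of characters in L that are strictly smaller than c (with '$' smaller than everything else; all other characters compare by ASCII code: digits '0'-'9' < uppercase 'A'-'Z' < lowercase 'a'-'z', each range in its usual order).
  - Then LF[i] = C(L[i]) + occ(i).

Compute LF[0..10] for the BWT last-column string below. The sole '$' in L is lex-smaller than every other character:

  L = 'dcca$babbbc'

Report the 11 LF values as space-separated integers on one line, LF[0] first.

Char counts: '$':1, 'a':2, 'b':4, 'c':3, 'd':1
C (first-col start): C('$')=0, C('a')=1, C('b')=3, C('c')=7, C('d')=10
L[0]='d': occ=0, LF[0]=C('d')+0=10+0=10
L[1]='c': occ=0, LF[1]=C('c')+0=7+0=7
L[2]='c': occ=1, LF[2]=C('c')+1=7+1=8
L[3]='a': occ=0, LF[3]=C('a')+0=1+0=1
L[4]='$': occ=0, LF[4]=C('$')+0=0+0=0
L[5]='b': occ=0, LF[5]=C('b')+0=3+0=3
L[6]='a': occ=1, LF[6]=C('a')+1=1+1=2
L[7]='b': occ=1, LF[7]=C('b')+1=3+1=4
L[8]='b': occ=2, LF[8]=C('b')+2=3+2=5
L[9]='b': occ=3, LF[9]=C('b')+3=3+3=6
L[10]='c': occ=2, LF[10]=C('c')+2=7+2=9

Answer: 10 7 8 1 0 3 2 4 5 6 9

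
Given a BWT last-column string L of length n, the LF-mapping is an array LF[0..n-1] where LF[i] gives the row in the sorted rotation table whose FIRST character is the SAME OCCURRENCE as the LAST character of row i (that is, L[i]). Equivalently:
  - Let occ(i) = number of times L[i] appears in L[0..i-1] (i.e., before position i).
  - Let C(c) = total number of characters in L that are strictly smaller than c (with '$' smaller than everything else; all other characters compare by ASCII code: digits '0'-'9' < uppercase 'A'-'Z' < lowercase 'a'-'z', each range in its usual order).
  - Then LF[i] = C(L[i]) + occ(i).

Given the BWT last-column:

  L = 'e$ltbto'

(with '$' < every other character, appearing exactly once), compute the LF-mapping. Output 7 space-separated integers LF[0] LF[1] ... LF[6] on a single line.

Answer: 2 0 3 5 1 6 4

Derivation:
Char counts: '$':1, 'b':1, 'e':1, 'l':1, 'o':1, 't':2
C (first-col start): C('$')=0, C('b')=1, C('e')=2, C('l')=3, C('o')=4, C('t')=5
L[0]='e': occ=0, LF[0]=C('e')+0=2+0=2
L[1]='$': occ=0, LF[1]=C('$')+0=0+0=0
L[2]='l': occ=0, LF[2]=C('l')+0=3+0=3
L[3]='t': occ=0, LF[3]=C('t')+0=5+0=5
L[4]='b': occ=0, LF[4]=C('b')+0=1+0=1
L[5]='t': occ=1, LF[5]=C('t')+1=5+1=6
L[6]='o': occ=0, LF[6]=C('o')+0=4+0=4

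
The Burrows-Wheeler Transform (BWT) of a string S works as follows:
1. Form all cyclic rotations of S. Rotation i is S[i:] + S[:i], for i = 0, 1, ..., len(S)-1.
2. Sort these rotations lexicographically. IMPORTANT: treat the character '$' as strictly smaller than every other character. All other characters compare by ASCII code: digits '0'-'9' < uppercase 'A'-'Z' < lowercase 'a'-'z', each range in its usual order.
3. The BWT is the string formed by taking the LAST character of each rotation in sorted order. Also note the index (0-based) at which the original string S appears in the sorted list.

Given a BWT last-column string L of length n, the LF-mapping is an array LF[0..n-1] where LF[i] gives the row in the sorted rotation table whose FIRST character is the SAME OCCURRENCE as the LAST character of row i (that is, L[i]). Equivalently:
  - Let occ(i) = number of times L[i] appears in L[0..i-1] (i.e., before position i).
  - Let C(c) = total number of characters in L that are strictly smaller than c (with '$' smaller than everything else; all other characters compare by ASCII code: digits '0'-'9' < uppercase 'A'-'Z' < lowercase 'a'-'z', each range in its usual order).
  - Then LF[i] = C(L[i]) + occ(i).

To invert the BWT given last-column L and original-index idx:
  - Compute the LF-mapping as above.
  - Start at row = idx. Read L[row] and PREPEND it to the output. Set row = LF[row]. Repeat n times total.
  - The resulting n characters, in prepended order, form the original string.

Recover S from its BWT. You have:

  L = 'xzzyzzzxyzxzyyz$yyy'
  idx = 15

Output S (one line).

LF mapping: 1 11 12 4 13 14 15 2 5 16 3 17 6 7 18 0 8 9 10
Walk LF starting at row 15, prepending L[row]:
  step 1: row=15, L[15]='$', prepend. Next row=LF[15]=0
  step 2: row=0, L[0]='x', prepend. Next row=LF[0]=1
  step 3: row=1, L[1]='z', prepend. Next row=LF[1]=11
  step 4: row=11, L[11]='z', prepend. Next row=LF[11]=17
  step 5: row=17, L[17]='y', prepend. Next row=LF[17]=9
  step 6: row=9, L[9]='z', prepend. Next row=LF[9]=16
  step 7: row=16, L[16]='y', prepend. Next row=LF[16]=8
  step 8: row=8, L[8]='y', prepend. Next row=LF[8]=5
  step 9: row=5, L[5]='z', prepend. Next row=LF[5]=14
  step 10: row=14, L[14]='z', prepend. Next row=LF[14]=18
  step 11: row=18, L[18]='y', prepend. Next row=LF[18]=10
  step 12: row=10, L[10]='x', prepend. Next row=LF[10]=3
  step 13: row=3, L[3]='y', prepend. Next row=LF[3]=4
  step 14: row=4, L[4]='z', prepend. Next row=LF[4]=13
  step 15: row=13, L[13]='y', prepend. Next row=LF[13]=7
  step 16: row=7, L[7]='x', prepend. Next row=LF[7]=2
  step 17: row=2, L[2]='z', prepend. Next row=LF[2]=12
  step 18: row=12, L[12]='y', prepend. Next row=LF[12]=6
  step 19: row=6, L[6]='z', prepend. Next row=LF[6]=15
Reversed output: zyzxyzyxyzzyyzyzzx$

Answer: zyzxyzyxyzzyyzyzzx$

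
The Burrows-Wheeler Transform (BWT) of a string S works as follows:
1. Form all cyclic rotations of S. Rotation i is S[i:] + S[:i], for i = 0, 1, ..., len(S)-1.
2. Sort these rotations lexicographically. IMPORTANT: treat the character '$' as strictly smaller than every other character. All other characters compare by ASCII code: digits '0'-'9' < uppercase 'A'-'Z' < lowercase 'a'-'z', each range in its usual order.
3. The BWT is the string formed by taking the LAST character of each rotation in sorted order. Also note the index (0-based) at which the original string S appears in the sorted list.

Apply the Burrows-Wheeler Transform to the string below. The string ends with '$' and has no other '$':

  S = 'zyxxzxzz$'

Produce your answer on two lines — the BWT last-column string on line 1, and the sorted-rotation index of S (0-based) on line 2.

All 9 rotations (rotation i = S[i:]+S[:i]):
  rot[0] = zyxxzxzz$
  rot[1] = yxxzxzz$z
  rot[2] = xxzxzz$zy
  rot[3] = xzxzz$zyx
  rot[4] = zxzz$zyxx
  rot[5] = xzz$zyxxz
  rot[6] = zz$zyxxzx
  rot[7] = z$zyxxzxz
  rot[8] = $zyxxzxzz
Sorted (with $ < everything):
  sorted[0] = $zyxxzxzz  (last char: 'z')
  sorted[1] = xxzxzz$zy  (last char: 'y')
  sorted[2] = xzxzz$zyx  (last char: 'x')
  sorted[3] = xzz$zyxxz  (last char: 'z')
  sorted[4] = yxxzxzz$z  (last char: 'z')
  sorted[5] = z$zyxxzxz  (last char: 'z')
  sorted[6] = zxzz$zyxx  (last char: 'x')
  sorted[7] = zyxxzxzz$  (last char: '$')
  sorted[8] = zz$zyxxzx  (last char: 'x')
Last column: zyxzzzx$x
Original string S is at sorted index 7

Answer: zyxzzzx$x
7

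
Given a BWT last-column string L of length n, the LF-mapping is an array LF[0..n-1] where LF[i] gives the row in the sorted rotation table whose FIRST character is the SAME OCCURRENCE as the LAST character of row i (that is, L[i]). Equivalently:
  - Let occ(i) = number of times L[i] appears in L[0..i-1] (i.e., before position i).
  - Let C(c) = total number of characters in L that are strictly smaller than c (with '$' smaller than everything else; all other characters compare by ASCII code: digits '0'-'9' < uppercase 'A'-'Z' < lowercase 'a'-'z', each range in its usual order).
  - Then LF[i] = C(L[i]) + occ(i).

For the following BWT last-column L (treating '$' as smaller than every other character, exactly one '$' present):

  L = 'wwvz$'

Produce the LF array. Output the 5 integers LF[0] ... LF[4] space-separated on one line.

Char counts: '$':1, 'v':1, 'w':2, 'z':1
C (first-col start): C('$')=0, C('v')=1, C('w')=2, C('z')=4
L[0]='w': occ=0, LF[0]=C('w')+0=2+0=2
L[1]='w': occ=1, LF[1]=C('w')+1=2+1=3
L[2]='v': occ=0, LF[2]=C('v')+0=1+0=1
L[3]='z': occ=0, LF[3]=C('z')+0=4+0=4
L[4]='$': occ=0, LF[4]=C('$')+0=0+0=0

Answer: 2 3 1 4 0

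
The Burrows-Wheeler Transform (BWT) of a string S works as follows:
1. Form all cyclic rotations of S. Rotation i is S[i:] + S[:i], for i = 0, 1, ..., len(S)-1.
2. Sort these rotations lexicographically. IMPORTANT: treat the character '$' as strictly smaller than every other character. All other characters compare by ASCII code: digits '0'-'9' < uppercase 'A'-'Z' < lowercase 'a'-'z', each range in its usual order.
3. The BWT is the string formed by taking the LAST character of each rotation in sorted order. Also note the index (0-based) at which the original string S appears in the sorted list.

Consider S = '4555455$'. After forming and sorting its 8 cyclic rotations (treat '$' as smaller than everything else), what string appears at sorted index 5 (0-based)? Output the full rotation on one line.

All 8 rotations (rotation i = S[i:]+S[:i]):
  rot[0] = 4555455$
  rot[1] = 555455$4
  rot[2] = 55455$45
  rot[3] = 5455$455
  rot[4] = 455$4555
  rot[5] = 55$45554
  rot[6] = 5$455545
  rot[7] = $4555455
Sorted (with $ < everything):
  sorted[0] = $4555455
  sorted[1] = 455$4555
  sorted[2] = 4555455$
  sorted[3] = 5$455545
  sorted[4] = 5455$455
  sorted[5] = 55$45554
  sorted[6] = 55455$45
  sorted[7] = 555455$4
sorted[5] = 55$45554

Answer: 55$45554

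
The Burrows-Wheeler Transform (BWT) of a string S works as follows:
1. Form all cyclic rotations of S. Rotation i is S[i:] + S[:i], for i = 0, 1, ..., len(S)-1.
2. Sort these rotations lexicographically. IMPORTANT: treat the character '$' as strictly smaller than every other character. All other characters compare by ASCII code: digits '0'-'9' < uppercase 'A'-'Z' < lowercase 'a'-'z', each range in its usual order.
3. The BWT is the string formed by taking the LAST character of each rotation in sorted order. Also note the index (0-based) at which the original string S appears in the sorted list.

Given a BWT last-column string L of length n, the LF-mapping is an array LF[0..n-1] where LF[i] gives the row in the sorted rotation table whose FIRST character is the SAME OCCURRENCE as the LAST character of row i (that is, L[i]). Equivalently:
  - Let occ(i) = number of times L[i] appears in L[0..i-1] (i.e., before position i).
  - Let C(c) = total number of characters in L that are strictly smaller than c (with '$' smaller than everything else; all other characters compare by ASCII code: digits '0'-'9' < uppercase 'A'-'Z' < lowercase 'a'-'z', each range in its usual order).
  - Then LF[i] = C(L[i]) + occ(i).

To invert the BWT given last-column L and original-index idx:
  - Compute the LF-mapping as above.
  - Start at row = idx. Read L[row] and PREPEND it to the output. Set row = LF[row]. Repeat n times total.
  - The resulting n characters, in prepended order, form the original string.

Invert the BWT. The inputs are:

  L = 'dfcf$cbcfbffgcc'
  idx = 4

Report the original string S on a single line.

LF mapping: 8 9 3 10 0 4 1 5 11 2 12 13 14 6 7
Walk LF starting at row 4, prepending L[row]:
  step 1: row=4, L[4]='$', prepend. Next row=LF[4]=0
  step 2: row=0, L[0]='d', prepend. Next row=LF[0]=8
  step 3: row=8, L[8]='f', prepend. Next row=LF[8]=11
  step 4: row=11, L[11]='f', prepend. Next row=LF[11]=13
  step 5: row=13, L[13]='c', prepend. Next row=LF[13]=6
  step 6: row=6, L[6]='b', prepend. Next row=LF[6]=1
  step 7: row=1, L[1]='f', prepend. Next row=LF[1]=9
  step 8: row=9, L[9]='b', prepend. Next row=LF[9]=2
  step 9: row=2, L[2]='c', prepend. Next row=LF[2]=3
  step 10: row=3, L[3]='f', prepend. Next row=LF[3]=10
  step 11: row=10, L[10]='f', prepend. Next row=LF[10]=12
  step 12: row=12, L[12]='g', prepend. Next row=LF[12]=14
  step 13: row=14, L[14]='c', prepend. Next row=LF[14]=7
  step 14: row=7, L[7]='c', prepend. Next row=LF[7]=5
  step 15: row=5, L[5]='c', prepend. Next row=LF[5]=4
Reversed output: cccgffcbfbcffd$

Answer: cccgffcbfbcffd$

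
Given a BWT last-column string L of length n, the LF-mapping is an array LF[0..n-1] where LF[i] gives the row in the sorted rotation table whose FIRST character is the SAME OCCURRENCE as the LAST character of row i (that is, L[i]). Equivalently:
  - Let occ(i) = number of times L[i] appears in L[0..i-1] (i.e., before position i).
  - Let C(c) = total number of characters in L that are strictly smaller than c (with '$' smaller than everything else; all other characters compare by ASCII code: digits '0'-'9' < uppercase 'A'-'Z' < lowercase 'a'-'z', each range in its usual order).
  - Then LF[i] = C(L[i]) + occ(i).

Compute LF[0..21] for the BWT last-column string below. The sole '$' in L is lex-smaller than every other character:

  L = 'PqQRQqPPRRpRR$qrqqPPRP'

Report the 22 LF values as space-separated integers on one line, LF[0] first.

Char counts: '$':1, 'P':6, 'Q':2, 'R':6, 'p':1, 'q':5, 'r':1
C (first-col start): C('$')=0, C('P')=1, C('Q')=7, C('R')=9, C('p')=15, C('q')=16, C('r')=21
L[0]='P': occ=0, LF[0]=C('P')+0=1+0=1
L[1]='q': occ=0, LF[1]=C('q')+0=16+0=16
L[2]='Q': occ=0, LF[2]=C('Q')+0=7+0=7
L[3]='R': occ=0, LF[3]=C('R')+0=9+0=9
L[4]='Q': occ=1, LF[4]=C('Q')+1=7+1=8
L[5]='q': occ=1, LF[5]=C('q')+1=16+1=17
L[6]='P': occ=1, LF[6]=C('P')+1=1+1=2
L[7]='P': occ=2, LF[7]=C('P')+2=1+2=3
L[8]='R': occ=1, LF[8]=C('R')+1=9+1=10
L[9]='R': occ=2, LF[9]=C('R')+2=9+2=11
L[10]='p': occ=0, LF[10]=C('p')+0=15+0=15
L[11]='R': occ=3, LF[11]=C('R')+3=9+3=12
L[12]='R': occ=4, LF[12]=C('R')+4=9+4=13
L[13]='$': occ=0, LF[13]=C('$')+0=0+0=0
L[14]='q': occ=2, LF[14]=C('q')+2=16+2=18
L[15]='r': occ=0, LF[15]=C('r')+0=21+0=21
L[16]='q': occ=3, LF[16]=C('q')+3=16+3=19
L[17]='q': occ=4, LF[17]=C('q')+4=16+4=20
L[18]='P': occ=3, LF[18]=C('P')+3=1+3=4
L[19]='P': occ=4, LF[19]=C('P')+4=1+4=5
L[20]='R': occ=5, LF[20]=C('R')+5=9+5=14
L[21]='P': occ=5, LF[21]=C('P')+5=1+5=6

Answer: 1 16 7 9 8 17 2 3 10 11 15 12 13 0 18 21 19 20 4 5 14 6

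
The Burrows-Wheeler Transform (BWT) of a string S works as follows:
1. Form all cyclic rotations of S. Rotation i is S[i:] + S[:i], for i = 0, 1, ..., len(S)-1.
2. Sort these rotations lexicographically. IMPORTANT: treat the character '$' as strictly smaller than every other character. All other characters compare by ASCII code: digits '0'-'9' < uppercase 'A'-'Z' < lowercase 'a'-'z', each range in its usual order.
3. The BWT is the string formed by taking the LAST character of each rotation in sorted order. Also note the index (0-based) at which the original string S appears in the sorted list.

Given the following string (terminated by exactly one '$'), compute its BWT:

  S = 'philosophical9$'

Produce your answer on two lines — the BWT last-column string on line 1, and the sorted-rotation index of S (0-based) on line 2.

All 15 rotations (rotation i = S[i:]+S[:i]):
  rot[0] = philosophical9$
  rot[1] = hilosophical9$p
  rot[2] = ilosophical9$ph
  rot[3] = losophical9$phi
  rot[4] = osophical9$phil
  rot[5] = sophical9$philo
  rot[6] = ophical9$philos
  rot[7] = phical9$philoso
  rot[8] = hical9$philosop
  rot[9] = ical9$philosoph
  rot[10] = cal9$philosophi
  rot[11] = al9$philosophic
  rot[12] = l9$philosophica
  rot[13] = 9$philosophical
  rot[14] = $philosophical9
Sorted (with $ < everything):
  sorted[0] = $philosophical9  (last char: '9')
  sorted[1] = 9$philosophical  (last char: 'l')
  sorted[2] = al9$philosophic  (last char: 'c')
  sorted[3] = cal9$philosophi  (last char: 'i')
  sorted[4] = hical9$philosop  (last char: 'p')
  sorted[5] = hilosophical9$p  (last char: 'p')
  sorted[6] = ical9$philosoph  (last char: 'h')
  sorted[7] = ilosophical9$ph  (last char: 'h')
  sorted[8] = l9$philosophica  (last char: 'a')
  sorted[9] = losophical9$phi  (last char: 'i')
  sorted[10] = ophical9$philos  (last char: 's')
  sorted[11] = osophical9$phil  (last char: 'l')
  sorted[12] = phical9$philoso  (last char: 'o')
  sorted[13] = philosophical9$  (last char: '$')
  sorted[14] = sophical9$philo  (last char: 'o')
Last column: 9lcipphhaislo$o
Original string S is at sorted index 13

Answer: 9lcipphhaislo$o
13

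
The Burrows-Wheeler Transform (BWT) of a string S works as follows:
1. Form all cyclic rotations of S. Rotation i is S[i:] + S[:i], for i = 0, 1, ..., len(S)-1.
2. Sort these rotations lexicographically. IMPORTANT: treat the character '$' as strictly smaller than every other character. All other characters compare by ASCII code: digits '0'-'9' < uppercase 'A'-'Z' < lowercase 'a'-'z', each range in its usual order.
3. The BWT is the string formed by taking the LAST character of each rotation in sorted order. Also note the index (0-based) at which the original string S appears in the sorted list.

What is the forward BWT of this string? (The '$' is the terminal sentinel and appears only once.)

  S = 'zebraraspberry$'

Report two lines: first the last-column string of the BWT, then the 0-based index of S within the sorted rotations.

Answer: yrrpezbsbaerar$
14

Derivation:
All 15 rotations (rotation i = S[i:]+S[:i]):
  rot[0] = zebraraspberry$
  rot[1] = ebraraspberry$z
  rot[2] = braraspberry$ze
  rot[3] = raraspberry$zeb
  rot[4] = araspberry$zebr
  rot[5] = raspberry$zebra
  rot[6] = aspberry$zebrar
  rot[7] = spberry$zebrara
  rot[8] = pberry$zebraras
  rot[9] = berry$zebrarasp
  rot[10] = erry$zebraraspb
  rot[11] = rry$zebraraspbe
  rot[12] = ry$zebraraspber
  rot[13] = y$zebraraspberr
  rot[14] = $zebraraspberry
Sorted (with $ < everything):
  sorted[0] = $zebraraspberry  (last char: 'y')
  sorted[1] = araspberry$zebr  (last char: 'r')
  sorted[2] = aspberry$zebrar  (last char: 'r')
  sorted[3] = berry$zebrarasp  (last char: 'p')
  sorted[4] = braraspberry$ze  (last char: 'e')
  sorted[5] = ebraraspberry$z  (last char: 'z')
  sorted[6] = erry$zebraraspb  (last char: 'b')
  sorted[7] = pberry$zebraras  (last char: 's')
  sorted[8] = raraspberry$zeb  (last char: 'b')
  sorted[9] = raspberry$zebra  (last char: 'a')
  sorted[10] = rry$zebraraspbe  (last char: 'e')
  sorted[11] = ry$zebraraspber  (last char: 'r')
  sorted[12] = spberry$zebrara  (last char: 'a')
  sorted[13] = y$zebraraspberr  (last char: 'r')
  sorted[14] = zebraraspberry$  (last char: '$')
Last column: yrrpezbsbaerar$
Original string S is at sorted index 14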